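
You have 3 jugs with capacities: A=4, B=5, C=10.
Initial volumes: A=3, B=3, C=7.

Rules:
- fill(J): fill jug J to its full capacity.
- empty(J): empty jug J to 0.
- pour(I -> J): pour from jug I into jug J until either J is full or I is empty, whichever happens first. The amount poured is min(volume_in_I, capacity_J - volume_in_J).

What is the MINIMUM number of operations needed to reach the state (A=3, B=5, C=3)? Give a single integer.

Answer: 3

Derivation:
BFS from (A=3, B=3, C=7). One shortest path:
  1. empty(C) -> (A=3 B=3 C=0)
  2. pour(B -> C) -> (A=3 B=0 C=3)
  3. fill(B) -> (A=3 B=5 C=3)
Reached target in 3 moves.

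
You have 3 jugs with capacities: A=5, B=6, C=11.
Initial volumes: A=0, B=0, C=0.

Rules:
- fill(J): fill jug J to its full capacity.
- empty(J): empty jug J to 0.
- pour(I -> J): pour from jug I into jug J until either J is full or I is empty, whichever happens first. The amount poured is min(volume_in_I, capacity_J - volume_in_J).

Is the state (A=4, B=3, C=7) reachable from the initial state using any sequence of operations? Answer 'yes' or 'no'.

BFS explored all 304 reachable states.
Reachable set includes: (0,0,0), (0,0,1), (0,0,2), (0,0,3), (0,0,4), (0,0,5), (0,0,6), (0,0,7), (0,0,8), (0,0,9), (0,0,10), (0,0,11) ...
Target (A=4, B=3, C=7) not in reachable set → no.

Answer: no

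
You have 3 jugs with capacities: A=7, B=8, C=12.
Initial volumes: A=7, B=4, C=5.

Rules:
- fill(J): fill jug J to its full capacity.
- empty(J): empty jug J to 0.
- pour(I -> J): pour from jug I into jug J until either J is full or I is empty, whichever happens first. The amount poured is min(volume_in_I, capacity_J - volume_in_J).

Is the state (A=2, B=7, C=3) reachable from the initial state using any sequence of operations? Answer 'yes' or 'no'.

BFS explored all 474 reachable states.
Reachable set includes: (0,0,0), (0,0,1), (0,0,2), (0,0,3), (0,0,4), (0,0,5), (0,0,6), (0,0,7), (0,0,8), (0,0,9), (0,0,10), (0,0,11) ...
Target (A=2, B=7, C=3) not in reachable set → no.

Answer: no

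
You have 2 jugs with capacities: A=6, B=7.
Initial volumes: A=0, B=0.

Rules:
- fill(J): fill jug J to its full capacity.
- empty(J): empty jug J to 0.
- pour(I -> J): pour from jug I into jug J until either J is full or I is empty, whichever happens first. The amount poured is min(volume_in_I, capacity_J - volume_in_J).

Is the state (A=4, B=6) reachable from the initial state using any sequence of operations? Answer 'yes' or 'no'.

Answer: no

Derivation:
BFS explored all 26 reachable states.
Reachable set includes: (0,0), (0,1), (0,2), (0,3), (0,4), (0,5), (0,6), (0,7), (1,0), (1,7), (2,0), (2,7) ...
Target (A=4, B=6) not in reachable set → no.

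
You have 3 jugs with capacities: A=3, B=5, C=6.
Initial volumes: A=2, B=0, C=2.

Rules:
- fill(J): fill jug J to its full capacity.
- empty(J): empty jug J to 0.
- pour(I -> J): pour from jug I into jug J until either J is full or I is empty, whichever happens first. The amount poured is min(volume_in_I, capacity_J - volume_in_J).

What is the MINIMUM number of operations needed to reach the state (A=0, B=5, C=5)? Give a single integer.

Answer: 3

Derivation:
BFS from (A=2, B=0, C=2). One shortest path:
  1. fill(A) -> (A=3 B=0 C=2)
  2. fill(B) -> (A=3 B=5 C=2)
  3. pour(A -> C) -> (A=0 B=5 C=5)
Reached target in 3 moves.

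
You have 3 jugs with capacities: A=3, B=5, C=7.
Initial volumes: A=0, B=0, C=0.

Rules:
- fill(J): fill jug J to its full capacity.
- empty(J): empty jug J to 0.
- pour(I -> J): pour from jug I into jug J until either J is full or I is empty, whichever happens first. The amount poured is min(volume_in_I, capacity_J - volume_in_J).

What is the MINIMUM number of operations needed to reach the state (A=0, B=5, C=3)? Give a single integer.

Answer: 3

Derivation:
BFS from (A=0, B=0, C=0). One shortest path:
  1. fill(A) -> (A=3 B=0 C=0)
  2. fill(B) -> (A=3 B=5 C=0)
  3. pour(A -> C) -> (A=0 B=5 C=3)
Reached target in 3 moves.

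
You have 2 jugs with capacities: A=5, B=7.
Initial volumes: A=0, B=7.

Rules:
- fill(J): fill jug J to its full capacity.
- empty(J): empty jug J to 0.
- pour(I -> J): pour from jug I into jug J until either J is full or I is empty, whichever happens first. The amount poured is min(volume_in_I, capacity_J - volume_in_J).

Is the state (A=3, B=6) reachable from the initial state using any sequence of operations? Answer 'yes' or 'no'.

BFS explored all 24 reachable states.
Reachable set includes: (0,0), (0,1), (0,2), (0,3), (0,4), (0,5), (0,6), (0,7), (1,0), (1,7), (2,0), (2,7) ...
Target (A=3, B=6) not in reachable set → no.

Answer: no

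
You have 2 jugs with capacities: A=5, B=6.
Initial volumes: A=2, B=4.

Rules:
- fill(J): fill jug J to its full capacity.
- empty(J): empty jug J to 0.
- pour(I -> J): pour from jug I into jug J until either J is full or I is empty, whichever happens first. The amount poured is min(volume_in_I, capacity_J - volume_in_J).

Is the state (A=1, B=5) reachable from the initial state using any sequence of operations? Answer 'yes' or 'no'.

Answer: no

Derivation:
BFS explored all 23 reachable states.
Reachable set includes: (0,0), (0,1), (0,2), (0,3), (0,4), (0,5), (0,6), (1,0), (1,6), (2,0), (2,4), (2,6) ...
Target (A=1, B=5) not in reachable set → no.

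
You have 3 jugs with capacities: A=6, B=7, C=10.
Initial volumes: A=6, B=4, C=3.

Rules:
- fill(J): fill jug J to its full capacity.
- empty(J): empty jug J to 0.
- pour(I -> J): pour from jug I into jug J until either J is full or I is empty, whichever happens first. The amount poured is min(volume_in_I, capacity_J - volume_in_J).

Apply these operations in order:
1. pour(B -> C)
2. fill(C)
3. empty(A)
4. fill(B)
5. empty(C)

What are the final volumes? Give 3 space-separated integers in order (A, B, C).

Answer: 0 7 0

Derivation:
Step 1: pour(B -> C) -> (A=6 B=0 C=7)
Step 2: fill(C) -> (A=6 B=0 C=10)
Step 3: empty(A) -> (A=0 B=0 C=10)
Step 4: fill(B) -> (A=0 B=7 C=10)
Step 5: empty(C) -> (A=0 B=7 C=0)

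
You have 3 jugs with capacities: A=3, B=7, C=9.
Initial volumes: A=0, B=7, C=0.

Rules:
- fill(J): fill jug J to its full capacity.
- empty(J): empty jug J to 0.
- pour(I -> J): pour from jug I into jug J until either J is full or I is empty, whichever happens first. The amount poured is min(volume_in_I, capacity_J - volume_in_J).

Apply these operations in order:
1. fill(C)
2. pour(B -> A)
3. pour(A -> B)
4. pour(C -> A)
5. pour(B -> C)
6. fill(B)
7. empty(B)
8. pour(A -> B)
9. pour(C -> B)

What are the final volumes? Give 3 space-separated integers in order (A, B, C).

Step 1: fill(C) -> (A=0 B=7 C=9)
Step 2: pour(B -> A) -> (A=3 B=4 C=9)
Step 3: pour(A -> B) -> (A=0 B=7 C=9)
Step 4: pour(C -> A) -> (A=3 B=7 C=6)
Step 5: pour(B -> C) -> (A=3 B=4 C=9)
Step 6: fill(B) -> (A=3 B=7 C=9)
Step 7: empty(B) -> (A=3 B=0 C=9)
Step 8: pour(A -> B) -> (A=0 B=3 C=9)
Step 9: pour(C -> B) -> (A=0 B=7 C=5)

Answer: 0 7 5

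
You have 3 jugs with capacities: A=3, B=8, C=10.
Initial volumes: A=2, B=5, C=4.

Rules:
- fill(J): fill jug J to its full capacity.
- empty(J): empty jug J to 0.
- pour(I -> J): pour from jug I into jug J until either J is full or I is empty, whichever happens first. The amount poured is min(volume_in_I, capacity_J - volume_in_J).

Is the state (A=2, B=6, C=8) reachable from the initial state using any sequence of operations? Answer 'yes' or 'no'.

Answer: no

Derivation:
BFS explored all 271 reachable states.
Reachable set includes: (0,0,0), (0,0,1), (0,0,2), (0,0,3), (0,0,4), (0,0,5), (0,0,6), (0,0,7), (0,0,8), (0,0,9), (0,0,10), (0,1,0) ...
Target (A=2, B=6, C=8) not in reachable set → no.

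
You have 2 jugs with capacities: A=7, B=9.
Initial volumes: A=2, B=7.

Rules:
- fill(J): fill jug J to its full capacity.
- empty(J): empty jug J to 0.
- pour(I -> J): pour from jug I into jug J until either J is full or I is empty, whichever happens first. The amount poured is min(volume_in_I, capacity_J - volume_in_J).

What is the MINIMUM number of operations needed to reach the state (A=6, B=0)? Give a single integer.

BFS from (A=2, B=7). One shortest path:
  1. fill(B) -> (A=2 B=9)
  2. pour(B -> A) -> (A=7 B=4)
  3. empty(A) -> (A=0 B=4)
  4. pour(B -> A) -> (A=4 B=0)
  5. fill(B) -> (A=4 B=9)
  6. pour(B -> A) -> (A=7 B=6)
  7. empty(A) -> (A=0 B=6)
  8. pour(B -> A) -> (A=6 B=0)
Reached target in 8 moves.

Answer: 8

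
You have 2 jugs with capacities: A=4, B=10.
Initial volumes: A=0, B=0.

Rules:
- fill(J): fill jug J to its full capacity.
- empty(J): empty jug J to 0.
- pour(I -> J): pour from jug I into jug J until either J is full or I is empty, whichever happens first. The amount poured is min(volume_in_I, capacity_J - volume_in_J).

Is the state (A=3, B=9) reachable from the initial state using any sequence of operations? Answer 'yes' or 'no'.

BFS explored all 14 reachable states.
Reachable set includes: (0,0), (0,2), (0,4), (0,6), (0,8), (0,10), (2,0), (2,10), (4,0), (4,2), (4,4), (4,6) ...
Target (A=3, B=9) not in reachable set → no.

Answer: no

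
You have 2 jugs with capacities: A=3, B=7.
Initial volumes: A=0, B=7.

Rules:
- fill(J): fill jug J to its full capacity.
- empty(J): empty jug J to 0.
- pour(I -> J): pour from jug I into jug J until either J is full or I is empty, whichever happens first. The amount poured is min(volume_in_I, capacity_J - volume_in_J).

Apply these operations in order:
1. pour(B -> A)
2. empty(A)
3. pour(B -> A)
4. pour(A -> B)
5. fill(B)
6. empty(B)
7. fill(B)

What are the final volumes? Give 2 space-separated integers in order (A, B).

Step 1: pour(B -> A) -> (A=3 B=4)
Step 2: empty(A) -> (A=0 B=4)
Step 3: pour(B -> A) -> (A=3 B=1)
Step 4: pour(A -> B) -> (A=0 B=4)
Step 5: fill(B) -> (A=0 B=7)
Step 6: empty(B) -> (A=0 B=0)
Step 7: fill(B) -> (A=0 B=7)

Answer: 0 7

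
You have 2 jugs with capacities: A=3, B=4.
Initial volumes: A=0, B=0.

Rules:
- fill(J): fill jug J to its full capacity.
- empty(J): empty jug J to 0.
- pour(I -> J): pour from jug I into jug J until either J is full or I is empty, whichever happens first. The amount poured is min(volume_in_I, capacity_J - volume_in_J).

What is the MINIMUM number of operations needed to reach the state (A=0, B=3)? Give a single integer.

Answer: 2

Derivation:
BFS from (A=0, B=0). One shortest path:
  1. fill(A) -> (A=3 B=0)
  2. pour(A -> B) -> (A=0 B=3)
Reached target in 2 moves.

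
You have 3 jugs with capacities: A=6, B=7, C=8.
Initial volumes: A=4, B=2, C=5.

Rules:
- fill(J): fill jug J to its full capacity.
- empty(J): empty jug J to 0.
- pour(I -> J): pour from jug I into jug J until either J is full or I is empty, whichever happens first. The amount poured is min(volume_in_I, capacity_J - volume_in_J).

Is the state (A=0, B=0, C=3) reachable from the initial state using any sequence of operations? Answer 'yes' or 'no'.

Answer: yes

Derivation:
BFS from (A=4, B=2, C=5):
  1. empty(B) -> (A=4 B=0 C=5)
  2. pour(C -> A) -> (A=6 B=0 C=3)
  3. empty(A) -> (A=0 B=0 C=3)
Target reached → yes.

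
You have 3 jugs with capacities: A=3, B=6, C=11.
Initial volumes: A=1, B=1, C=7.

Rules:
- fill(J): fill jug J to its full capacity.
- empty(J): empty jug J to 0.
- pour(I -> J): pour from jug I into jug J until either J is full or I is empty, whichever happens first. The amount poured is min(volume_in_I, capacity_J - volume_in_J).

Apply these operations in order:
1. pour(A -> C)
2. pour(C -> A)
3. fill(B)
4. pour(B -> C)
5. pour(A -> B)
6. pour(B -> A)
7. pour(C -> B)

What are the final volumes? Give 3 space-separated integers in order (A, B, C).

Step 1: pour(A -> C) -> (A=0 B=1 C=8)
Step 2: pour(C -> A) -> (A=3 B=1 C=5)
Step 3: fill(B) -> (A=3 B=6 C=5)
Step 4: pour(B -> C) -> (A=3 B=0 C=11)
Step 5: pour(A -> B) -> (A=0 B=3 C=11)
Step 6: pour(B -> A) -> (A=3 B=0 C=11)
Step 7: pour(C -> B) -> (A=3 B=6 C=5)

Answer: 3 6 5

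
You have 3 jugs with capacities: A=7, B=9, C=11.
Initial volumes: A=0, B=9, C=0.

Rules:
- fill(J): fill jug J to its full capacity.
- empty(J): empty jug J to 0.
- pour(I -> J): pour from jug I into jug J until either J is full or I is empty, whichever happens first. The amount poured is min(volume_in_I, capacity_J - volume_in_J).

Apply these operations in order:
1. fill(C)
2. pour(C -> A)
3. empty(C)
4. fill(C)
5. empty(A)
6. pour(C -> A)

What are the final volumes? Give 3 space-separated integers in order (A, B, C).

Answer: 7 9 4

Derivation:
Step 1: fill(C) -> (A=0 B=9 C=11)
Step 2: pour(C -> A) -> (A=7 B=9 C=4)
Step 3: empty(C) -> (A=7 B=9 C=0)
Step 4: fill(C) -> (A=7 B=9 C=11)
Step 5: empty(A) -> (A=0 B=9 C=11)
Step 6: pour(C -> A) -> (A=7 B=9 C=4)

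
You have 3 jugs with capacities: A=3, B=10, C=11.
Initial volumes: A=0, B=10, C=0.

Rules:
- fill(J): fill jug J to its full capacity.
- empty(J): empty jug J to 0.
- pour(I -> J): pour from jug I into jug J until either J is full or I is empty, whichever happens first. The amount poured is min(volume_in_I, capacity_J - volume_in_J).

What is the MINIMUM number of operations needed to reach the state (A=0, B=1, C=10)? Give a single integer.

BFS from (A=0, B=10, C=0). One shortest path:
  1. empty(B) -> (A=0 B=0 C=0)
  2. fill(C) -> (A=0 B=0 C=11)
  3. pour(C -> B) -> (A=0 B=10 C=1)
  4. pour(C -> A) -> (A=1 B=10 C=0)
  5. pour(B -> C) -> (A=1 B=0 C=10)
  6. pour(A -> B) -> (A=0 B=1 C=10)
Reached target in 6 moves.

Answer: 6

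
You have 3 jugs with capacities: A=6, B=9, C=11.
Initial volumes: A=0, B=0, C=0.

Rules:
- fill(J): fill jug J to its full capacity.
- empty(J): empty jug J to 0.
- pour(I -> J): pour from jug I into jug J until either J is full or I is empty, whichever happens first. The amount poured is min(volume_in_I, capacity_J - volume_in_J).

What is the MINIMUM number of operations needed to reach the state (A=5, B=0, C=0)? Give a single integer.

BFS from (A=0, B=0, C=0). One shortest path:
  1. fill(C) -> (A=0 B=0 C=11)
  2. pour(C -> A) -> (A=6 B=0 C=5)
  3. empty(A) -> (A=0 B=0 C=5)
  4. pour(C -> A) -> (A=5 B=0 C=0)
Reached target in 4 moves.

Answer: 4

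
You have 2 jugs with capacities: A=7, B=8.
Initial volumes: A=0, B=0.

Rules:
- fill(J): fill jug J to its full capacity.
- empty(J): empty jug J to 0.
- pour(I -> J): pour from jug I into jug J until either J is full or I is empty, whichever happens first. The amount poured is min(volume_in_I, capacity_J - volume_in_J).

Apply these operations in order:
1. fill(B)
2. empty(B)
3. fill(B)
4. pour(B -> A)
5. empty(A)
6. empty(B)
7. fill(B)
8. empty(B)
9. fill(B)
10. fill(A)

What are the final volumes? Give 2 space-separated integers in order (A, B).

Step 1: fill(B) -> (A=0 B=8)
Step 2: empty(B) -> (A=0 B=0)
Step 3: fill(B) -> (A=0 B=8)
Step 4: pour(B -> A) -> (A=7 B=1)
Step 5: empty(A) -> (A=0 B=1)
Step 6: empty(B) -> (A=0 B=0)
Step 7: fill(B) -> (A=0 B=8)
Step 8: empty(B) -> (A=0 B=0)
Step 9: fill(B) -> (A=0 B=8)
Step 10: fill(A) -> (A=7 B=8)

Answer: 7 8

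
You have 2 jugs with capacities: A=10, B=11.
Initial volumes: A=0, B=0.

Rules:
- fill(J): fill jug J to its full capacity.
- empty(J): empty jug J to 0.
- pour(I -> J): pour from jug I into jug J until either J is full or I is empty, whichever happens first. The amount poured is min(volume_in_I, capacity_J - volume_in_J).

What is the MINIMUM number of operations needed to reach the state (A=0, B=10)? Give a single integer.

Answer: 2

Derivation:
BFS from (A=0, B=0). One shortest path:
  1. fill(A) -> (A=10 B=0)
  2. pour(A -> B) -> (A=0 B=10)
Reached target in 2 moves.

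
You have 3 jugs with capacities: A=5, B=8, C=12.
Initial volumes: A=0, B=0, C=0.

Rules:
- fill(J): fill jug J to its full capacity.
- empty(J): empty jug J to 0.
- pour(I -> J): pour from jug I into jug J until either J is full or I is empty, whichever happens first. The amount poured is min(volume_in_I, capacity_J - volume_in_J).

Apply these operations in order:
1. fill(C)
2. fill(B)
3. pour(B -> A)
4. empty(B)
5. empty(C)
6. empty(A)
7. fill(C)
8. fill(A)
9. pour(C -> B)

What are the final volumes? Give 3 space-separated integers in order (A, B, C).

Step 1: fill(C) -> (A=0 B=0 C=12)
Step 2: fill(B) -> (A=0 B=8 C=12)
Step 3: pour(B -> A) -> (A=5 B=3 C=12)
Step 4: empty(B) -> (A=5 B=0 C=12)
Step 5: empty(C) -> (A=5 B=0 C=0)
Step 6: empty(A) -> (A=0 B=0 C=0)
Step 7: fill(C) -> (A=0 B=0 C=12)
Step 8: fill(A) -> (A=5 B=0 C=12)
Step 9: pour(C -> B) -> (A=5 B=8 C=4)

Answer: 5 8 4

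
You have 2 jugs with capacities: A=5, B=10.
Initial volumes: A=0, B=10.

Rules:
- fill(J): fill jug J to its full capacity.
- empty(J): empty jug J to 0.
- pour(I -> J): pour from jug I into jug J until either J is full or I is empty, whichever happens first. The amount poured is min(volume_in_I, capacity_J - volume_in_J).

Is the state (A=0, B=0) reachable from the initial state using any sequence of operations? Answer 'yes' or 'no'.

BFS from (A=0, B=10):
  1. empty(B) -> (A=0 B=0)
Target reached → yes.

Answer: yes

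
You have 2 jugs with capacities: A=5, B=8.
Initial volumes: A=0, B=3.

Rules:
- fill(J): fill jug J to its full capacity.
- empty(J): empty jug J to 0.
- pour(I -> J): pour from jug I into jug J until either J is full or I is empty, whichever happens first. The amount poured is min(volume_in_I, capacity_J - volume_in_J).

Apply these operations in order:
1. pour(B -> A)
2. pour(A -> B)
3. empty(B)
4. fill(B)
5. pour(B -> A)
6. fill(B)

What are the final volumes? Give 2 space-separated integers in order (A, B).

Answer: 5 8

Derivation:
Step 1: pour(B -> A) -> (A=3 B=0)
Step 2: pour(A -> B) -> (A=0 B=3)
Step 3: empty(B) -> (A=0 B=0)
Step 4: fill(B) -> (A=0 B=8)
Step 5: pour(B -> A) -> (A=5 B=3)
Step 6: fill(B) -> (A=5 B=8)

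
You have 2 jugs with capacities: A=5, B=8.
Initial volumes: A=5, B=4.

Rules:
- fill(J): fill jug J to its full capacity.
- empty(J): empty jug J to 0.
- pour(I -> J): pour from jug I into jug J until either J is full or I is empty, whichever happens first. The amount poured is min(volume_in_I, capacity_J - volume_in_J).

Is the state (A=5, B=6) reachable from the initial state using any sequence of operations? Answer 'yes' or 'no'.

BFS from (A=5, B=4):
  1. pour(A -> B) -> (A=1 B=8)
  2. empty(B) -> (A=1 B=0)
  3. pour(A -> B) -> (A=0 B=1)
  4. fill(A) -> (A=5 B=1)
  5. pour(A -> B) -> (A=0 B=6)
  6. fill(A) -> (A=5 B=6)
Target reached → yes.

Answer: yes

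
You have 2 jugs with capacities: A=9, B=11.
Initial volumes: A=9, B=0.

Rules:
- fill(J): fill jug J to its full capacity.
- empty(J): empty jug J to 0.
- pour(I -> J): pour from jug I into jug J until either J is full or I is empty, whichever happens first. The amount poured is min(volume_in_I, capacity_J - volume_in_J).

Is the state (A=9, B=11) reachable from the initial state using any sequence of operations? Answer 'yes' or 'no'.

BFS from (A=9, B=0):
  1. fill(B) -> (A=9 B=11)
Target reached → yes.

Answer: yes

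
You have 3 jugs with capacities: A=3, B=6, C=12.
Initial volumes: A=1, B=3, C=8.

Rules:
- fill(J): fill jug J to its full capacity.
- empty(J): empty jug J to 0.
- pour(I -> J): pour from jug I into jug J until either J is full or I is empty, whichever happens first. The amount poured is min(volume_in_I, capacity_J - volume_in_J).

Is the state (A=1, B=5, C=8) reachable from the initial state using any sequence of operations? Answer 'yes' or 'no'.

Answer: no

Derivation:
BFS explored all 199 reachable states.
Reachable set includes: (0,0,0), (0,0,1), (0,0,2), (0,0,3), (0,0,4), (0,0,5), (0,0,6), (0,0,7), (0,0,8), (0,0,9), (0,0,10), (0,0,11) ...
Target (A=1, B=5, C=8) not in reachable set → no.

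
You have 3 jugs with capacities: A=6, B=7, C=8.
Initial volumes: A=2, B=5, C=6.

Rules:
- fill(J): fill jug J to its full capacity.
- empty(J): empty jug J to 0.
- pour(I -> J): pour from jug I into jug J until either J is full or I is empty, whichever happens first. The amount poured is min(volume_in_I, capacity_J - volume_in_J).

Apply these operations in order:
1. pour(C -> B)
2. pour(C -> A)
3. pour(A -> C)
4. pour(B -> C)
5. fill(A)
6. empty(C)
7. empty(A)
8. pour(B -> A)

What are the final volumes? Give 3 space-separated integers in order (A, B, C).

Step 1: pour(C -> B) -> (A=2 B=7 C=4)
Step 2: pour(C -> A) -> (A=6 B=7 C=0)
Step 3: pour(A -> C) -> (A=0 B=7 C=6)
Step 4: pour(B -> C) -> (A=0 B=5 C=8)
Step 5: fill(A) -> (A=6 B=5 C=8)
Step 6: empty(C) -> (A=6 B=5 C=0)
Step 7: empty(A) -> (A=0 B=5 C=0)
Step 8: pour(B -> A) -> (A=5 B=0 C=0)

Answer: 5 0 0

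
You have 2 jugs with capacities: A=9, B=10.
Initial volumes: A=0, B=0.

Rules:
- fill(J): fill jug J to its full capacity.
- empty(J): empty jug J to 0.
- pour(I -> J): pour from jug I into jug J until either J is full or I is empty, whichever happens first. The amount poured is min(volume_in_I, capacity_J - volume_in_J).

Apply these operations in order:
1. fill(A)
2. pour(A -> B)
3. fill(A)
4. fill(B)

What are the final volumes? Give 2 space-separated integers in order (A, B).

Step 1: fill(A) -> (A=9 B=0)
Step 2: pour(A -> B) -> (A=0 B=9)
Step 3: fill(A) -> (A=9 B=9)
Step 4: fill(B) -> (A=9 B=10)

Answer: 9 10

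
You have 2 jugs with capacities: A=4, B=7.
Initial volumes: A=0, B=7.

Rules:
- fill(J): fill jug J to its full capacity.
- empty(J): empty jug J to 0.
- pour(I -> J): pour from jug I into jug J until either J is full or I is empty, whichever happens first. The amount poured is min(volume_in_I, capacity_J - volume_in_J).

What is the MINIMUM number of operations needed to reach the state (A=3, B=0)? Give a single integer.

BFS from (A=0, B=7). One shortest path:
  1. pour(B -> A) -> (A=4 B=3)
  2. empty(A) -> (A=0 B=3)
  3. pour(B -> A) -> (A=3 B=0)
Reached target in 3 moves.

Answer: 3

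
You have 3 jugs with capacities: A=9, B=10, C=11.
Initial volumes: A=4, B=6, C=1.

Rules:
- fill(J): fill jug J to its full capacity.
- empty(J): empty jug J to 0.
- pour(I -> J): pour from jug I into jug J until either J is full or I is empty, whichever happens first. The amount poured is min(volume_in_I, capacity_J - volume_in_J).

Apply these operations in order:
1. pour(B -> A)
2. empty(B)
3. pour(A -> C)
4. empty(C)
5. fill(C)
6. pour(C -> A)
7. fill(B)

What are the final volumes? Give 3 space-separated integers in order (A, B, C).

Answer: 9 10 2

Derivation:
Step 1: pour(B -> A) -> (A=9 B=1 C=1)
Step 2: empty(B) -> (A=9 B=0 C=1)
Step 3: pour(A -> C) -> (A=0 B=0 C=10)
Step 4: empty(C) -> (A=0 B=0 C=0)
Step 5: fill(C) -> (A=0 B=0 C=11)
Step 6: pour(C -> A) -> (A=9 B=0 C=2)
Step 7: fill(B) -> (A=9 B=10 C=2)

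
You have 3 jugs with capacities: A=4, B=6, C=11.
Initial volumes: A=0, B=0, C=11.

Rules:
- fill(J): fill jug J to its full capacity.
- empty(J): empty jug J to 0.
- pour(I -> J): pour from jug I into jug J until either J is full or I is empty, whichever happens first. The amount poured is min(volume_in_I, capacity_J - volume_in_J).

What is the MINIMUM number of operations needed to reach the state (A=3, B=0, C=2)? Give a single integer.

Answer: 8

Derivation:
BFS from (A=0, B=0, C=11). One shortest path:
  1. pour(C -> A) -> (A=4 B=0 C=7)
  2. pour(A -> B) -> (A=0 B=4 C=7)
  3. pour(C -> A) -> (A=4 B=4 C=3)
  4. pour(A -> B) -> (A=2 B=6 C=3)
  5. empty(B) -> (A=2 B=0 C=3)
  6. pour(A -> B) -> (A=0 B=2 C=3)
  7. pour(C -> A) -> (A=3 B=2 C=0)
  8. pour(B -> C) -> (A=3 B=0 C=2)
Reached target in 8 moves.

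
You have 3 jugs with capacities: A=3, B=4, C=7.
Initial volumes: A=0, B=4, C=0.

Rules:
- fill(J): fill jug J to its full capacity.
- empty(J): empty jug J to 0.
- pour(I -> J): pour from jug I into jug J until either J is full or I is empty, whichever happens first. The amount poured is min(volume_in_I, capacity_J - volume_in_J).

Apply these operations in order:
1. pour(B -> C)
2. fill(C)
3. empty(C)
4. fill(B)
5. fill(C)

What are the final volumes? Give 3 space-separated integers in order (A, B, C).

Answer: 0 4 7

Derivation:
Step 1: pour(B -> C) -> (A=0 B=0 C=4)
Step 2: fill(C) -> (A=0 B=0 C=7)
Step 3: empty(C) -> (A=0 B=0 C=0)
Step 4: fill(B) -> (A=0 B=4 C=0)
Step 5: fill(C) -> (A=0 B=4 C=7)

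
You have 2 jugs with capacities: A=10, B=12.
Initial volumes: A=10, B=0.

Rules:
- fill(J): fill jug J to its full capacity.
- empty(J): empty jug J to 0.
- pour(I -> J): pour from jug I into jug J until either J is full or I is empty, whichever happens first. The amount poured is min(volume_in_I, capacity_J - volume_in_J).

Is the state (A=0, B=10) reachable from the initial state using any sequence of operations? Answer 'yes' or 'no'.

Answer: yes

Derivation:
BFS from (A=10, B=0):
  1. pour(A -> B) -> (A=0 B=10)
Target reached → yes.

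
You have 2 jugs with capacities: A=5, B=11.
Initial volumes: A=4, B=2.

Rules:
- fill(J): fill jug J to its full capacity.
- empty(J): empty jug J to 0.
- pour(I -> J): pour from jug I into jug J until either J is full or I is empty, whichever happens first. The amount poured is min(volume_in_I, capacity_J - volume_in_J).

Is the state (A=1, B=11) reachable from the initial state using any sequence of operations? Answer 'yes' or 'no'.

BFS from (A=4, B=2):
  1. fill(A) -> (A=5 B=2)
  2. pour(A -> B) -> (A=0 B=7)
  3. fill(A) -> (A=5 B=7)
  4. pour(A -> B) -> (A=1 B=11)
Target reached → yes.

Answer: yes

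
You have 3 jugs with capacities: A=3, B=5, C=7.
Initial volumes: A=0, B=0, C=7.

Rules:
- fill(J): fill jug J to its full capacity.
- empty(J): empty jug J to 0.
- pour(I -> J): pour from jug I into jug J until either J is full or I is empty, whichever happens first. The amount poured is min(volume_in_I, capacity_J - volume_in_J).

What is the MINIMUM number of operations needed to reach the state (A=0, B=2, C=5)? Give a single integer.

Answer: 3

Derivation:
BFS from (A=0, B=0, C=7). One shortest path:
  1. pour(C -> B) -> (A=0 B=5 C=2)
  2. pour(B -> A) -> (A=3 B=2 C=2)
  3. pour(A -> C) -> (A=0 B=2 C=5)
Reached target in 3 moves.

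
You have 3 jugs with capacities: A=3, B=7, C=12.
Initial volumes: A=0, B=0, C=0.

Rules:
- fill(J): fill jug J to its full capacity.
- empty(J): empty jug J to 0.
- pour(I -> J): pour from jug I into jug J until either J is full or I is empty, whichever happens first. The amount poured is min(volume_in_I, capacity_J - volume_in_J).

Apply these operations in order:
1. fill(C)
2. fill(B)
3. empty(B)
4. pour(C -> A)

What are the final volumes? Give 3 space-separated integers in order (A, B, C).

Answer: 3 0 9

Derivation:
Step 1: fill(C) -> (A=0 B=0 C=12)
Step 2: fill(B) -> (A=0 B=7 C=12)
Step 3: empty(B) -> (A=0 B=0 C=12)
Step 4: pour(C -> A) -> (A=3 B=0 C=9)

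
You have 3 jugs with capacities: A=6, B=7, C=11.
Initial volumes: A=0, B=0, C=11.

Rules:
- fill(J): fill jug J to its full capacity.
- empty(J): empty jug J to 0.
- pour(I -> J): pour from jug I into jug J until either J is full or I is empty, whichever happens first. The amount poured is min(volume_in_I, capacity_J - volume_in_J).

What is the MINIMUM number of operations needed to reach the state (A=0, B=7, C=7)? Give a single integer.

BFS from (A=0, B=0, C=11). One shortest path:
  1. fill(B) -> (A=0 B=7 C=11)
  2. empty(C) -> (A=0 B=7 C=0)
  3. pour(B -> C) -> (A=0 B=0 C=7)
  4. fill(B) -> (A=0 B=7 C=7)
Reached target in 4 moves.

Answer: 4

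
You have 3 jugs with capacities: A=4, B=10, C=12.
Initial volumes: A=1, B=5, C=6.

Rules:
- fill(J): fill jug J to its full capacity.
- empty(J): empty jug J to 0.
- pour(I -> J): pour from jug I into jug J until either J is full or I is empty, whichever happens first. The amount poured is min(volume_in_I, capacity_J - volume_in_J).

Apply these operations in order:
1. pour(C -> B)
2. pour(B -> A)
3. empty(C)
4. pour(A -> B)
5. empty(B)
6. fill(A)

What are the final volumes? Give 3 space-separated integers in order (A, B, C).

Step 1: pour(C -> B) -> (A=1 B=10 C=1)
Step 2: pour(B -> A) -> (A=4 B=7 C=1)
Step 3: empty(C) -> (A=4 B=7 C=0)
Step 4: pour(A -> B) -> (A=1 B=10 C=0)
Step 5: empty(B) -> (A=1 B=0 C=0)
Step 6: fill(A) -> (A=4 B=0 C=0)

Answer: 4 0 0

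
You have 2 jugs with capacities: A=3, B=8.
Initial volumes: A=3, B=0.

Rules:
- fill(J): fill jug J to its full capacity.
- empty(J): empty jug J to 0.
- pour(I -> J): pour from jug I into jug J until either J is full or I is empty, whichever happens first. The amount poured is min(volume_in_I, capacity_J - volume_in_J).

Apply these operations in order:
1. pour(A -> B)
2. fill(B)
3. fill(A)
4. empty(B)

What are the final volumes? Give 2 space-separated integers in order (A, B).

Answer: 3 0

Derivation:
Step 1: pour(A -> B) -> (A=0 B=3)
Step 2: fill(B) -> (A=0 B=8)
Step 3: fill(A) -> (A=3 B=8)
Step 4: empty(B) -> (A=3 B=0)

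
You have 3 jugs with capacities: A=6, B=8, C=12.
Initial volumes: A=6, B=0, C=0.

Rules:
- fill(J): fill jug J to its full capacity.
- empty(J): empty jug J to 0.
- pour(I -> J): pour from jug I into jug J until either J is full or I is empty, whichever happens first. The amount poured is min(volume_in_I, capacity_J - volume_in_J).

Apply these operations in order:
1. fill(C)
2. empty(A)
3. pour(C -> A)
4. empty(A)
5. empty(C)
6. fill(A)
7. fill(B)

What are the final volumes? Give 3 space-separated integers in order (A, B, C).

Answer: 6 8 0

Derivation:
Step 1: fill(C) -> (A=6 B=0 C=12)
Step 2: empty(A) -> (A=0 B=0 C=12)
Step 3: pour(C -> A) -> (A=6 B=0 C=6)
Step 4: empty(A) -> (A=0 B=0 C=6)
Step 5: empty(C) -> (A=0 B=0 C=0)
Step 6: fill(A) -> (A=6 B=0 C=0)
Step 7: fill(B) -> (A=6 B=8 C=0)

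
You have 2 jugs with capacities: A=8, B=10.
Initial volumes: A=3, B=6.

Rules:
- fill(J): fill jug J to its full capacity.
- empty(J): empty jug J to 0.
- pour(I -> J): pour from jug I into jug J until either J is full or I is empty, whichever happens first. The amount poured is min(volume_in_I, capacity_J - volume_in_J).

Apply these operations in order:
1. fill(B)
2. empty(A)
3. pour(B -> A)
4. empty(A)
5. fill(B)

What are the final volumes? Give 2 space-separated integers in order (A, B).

Answer: 0 10

Derivation:
Step 1: fill(B) -> (A=3 B=10)
Step 2: empty(A) -> (A=0 B=10)
Step 3: pour(B -> A) -> (A=8 B=2)
Step 4: empty(A) -> (A=0 B=2)
Step 5: fill(B) -> (A=0 B=10)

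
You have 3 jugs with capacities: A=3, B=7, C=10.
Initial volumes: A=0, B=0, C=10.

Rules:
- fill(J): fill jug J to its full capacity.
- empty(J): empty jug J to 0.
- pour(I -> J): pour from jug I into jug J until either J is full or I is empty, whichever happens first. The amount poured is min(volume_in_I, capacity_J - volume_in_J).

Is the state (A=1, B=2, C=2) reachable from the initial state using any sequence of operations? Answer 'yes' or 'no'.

BFS explored all 244 reachable states.
Reachable set includes: (0,0,0), (0,0,1), (0,0,2), (0,0,3), (0,0,4), (0,0,5), (0,0,6), (0,0,7), (0,0,8), (0,0,9), (0,0,10), (0,1,0) ...
Target (A=1, B=2, C=2) not in reachable set → no.

Answer: no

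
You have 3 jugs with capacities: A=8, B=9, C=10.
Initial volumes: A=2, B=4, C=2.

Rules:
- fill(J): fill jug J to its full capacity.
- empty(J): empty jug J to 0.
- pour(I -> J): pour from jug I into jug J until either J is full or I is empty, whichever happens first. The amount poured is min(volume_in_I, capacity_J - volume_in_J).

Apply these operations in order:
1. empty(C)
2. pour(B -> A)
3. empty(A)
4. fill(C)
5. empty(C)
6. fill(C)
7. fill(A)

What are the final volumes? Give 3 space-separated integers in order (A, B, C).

Answer: 8 0 10

Derivation:
Step 1: empty(C) -> (A=2 B=4 C=0)
Step 2: pour(B -> A) -> (A=6 B=0 C=0)
Step 3: empty(A) -> (A=0 B=0 C=0)
Step 4: fill(C) -> (A=0 B=0 C=10)
Step 5: empty(C) -> (A=0 B=0 C=0)
Step 6: fill(C) -> (A=0 B=0 C=10)
Step 7: fill(A) -> (A=8 B=0 C=10)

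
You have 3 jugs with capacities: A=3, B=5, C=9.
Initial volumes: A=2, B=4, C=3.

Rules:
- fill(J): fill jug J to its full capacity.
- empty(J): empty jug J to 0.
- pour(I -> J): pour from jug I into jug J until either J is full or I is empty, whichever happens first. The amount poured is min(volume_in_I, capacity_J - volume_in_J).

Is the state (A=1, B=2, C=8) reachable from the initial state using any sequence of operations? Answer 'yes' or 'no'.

BFS explored all 177 reachable states.
Reachable set includes: (0,0,0), (0,0,1), (0,0,2), (0,0,3), (0,0,4), (0,0,5), (0,0,6), (0,0,7), (0,0,8), (0,0,9), (0,1,0), (0,1,1) ...
Target (A=1, B=2, C=8) not in reachable set → no.

Answer: no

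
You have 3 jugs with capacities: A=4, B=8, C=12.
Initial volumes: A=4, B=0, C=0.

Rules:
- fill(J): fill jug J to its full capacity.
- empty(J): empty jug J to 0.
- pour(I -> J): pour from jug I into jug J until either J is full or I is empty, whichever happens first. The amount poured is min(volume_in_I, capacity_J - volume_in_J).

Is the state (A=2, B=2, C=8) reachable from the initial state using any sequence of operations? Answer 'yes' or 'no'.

BFS explored all 24 reachable states.
Reachable set includes: (0,0,0), (0,0,4), (0,0,8), (0,0,12), (0,4,0), (0,4,4), (0,4,8), (0,4,12), (0,8,0), (0,8,4), (0,8,8), (0,8,12) ...
Target (A=2, B=2, C=8) not in reachable set → no.

Answer: no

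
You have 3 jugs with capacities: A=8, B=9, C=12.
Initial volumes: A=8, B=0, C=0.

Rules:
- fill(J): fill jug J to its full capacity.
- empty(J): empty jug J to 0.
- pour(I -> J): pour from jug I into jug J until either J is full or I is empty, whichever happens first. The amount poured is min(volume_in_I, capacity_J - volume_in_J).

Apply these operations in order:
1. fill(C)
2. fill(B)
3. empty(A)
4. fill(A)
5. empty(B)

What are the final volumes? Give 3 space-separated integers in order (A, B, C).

Answer: 8 0 12

Derivation:
Step 1: fill(C) -> (A=8 B=0 C=12)
Step 2: fill(B) -> (A=8 B=9 C=12)
Step 3: empty(A) -> (A=0 B=9 C=12)
Step 4: fill(A) -> (A=8 B=9 C=12)
Step 5: empty(B) -> (A=8 B=0 C=12)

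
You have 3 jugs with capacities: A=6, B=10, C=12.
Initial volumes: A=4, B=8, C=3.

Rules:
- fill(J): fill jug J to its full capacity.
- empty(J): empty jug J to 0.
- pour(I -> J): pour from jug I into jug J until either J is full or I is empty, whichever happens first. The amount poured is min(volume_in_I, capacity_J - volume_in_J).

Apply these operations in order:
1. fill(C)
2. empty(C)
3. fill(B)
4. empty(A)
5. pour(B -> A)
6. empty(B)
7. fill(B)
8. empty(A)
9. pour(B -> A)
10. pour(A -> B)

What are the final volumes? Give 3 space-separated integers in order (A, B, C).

Answer: 0 10 0

Derivation:
Step 1: fill(C) -> (A=4 B=8 C=12)
Step 2: empty(C) -> (A=4 B=8 C=0)
Step 3: fill(B) -> (A=4 B=10 C=0)
Step 4: empty(A) -> (A=0 B=10 C=0)
Step 5: pour(B -> A) -> (A=6 B=4 C=0)
Step 6: empty(B) -> (A=6 B=0 C=0)
Step 7: fill(B) -> (A=6 B=10 C=0)
Step 8: empty(A) -> (A=0 B=10 C=0)
Step 9: pour(B -> A) -> (A=6 B=4 C=0)
Step 10: pour(A -> B) -> (A=0 B=10 C=0)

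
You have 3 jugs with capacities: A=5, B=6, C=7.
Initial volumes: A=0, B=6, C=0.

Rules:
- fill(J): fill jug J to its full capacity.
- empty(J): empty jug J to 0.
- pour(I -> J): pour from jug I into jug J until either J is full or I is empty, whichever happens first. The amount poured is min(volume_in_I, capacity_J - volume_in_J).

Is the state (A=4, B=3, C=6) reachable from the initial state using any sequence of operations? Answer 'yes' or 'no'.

BFS explored all 216 reachable states.
Reachable set includes: (0,0,0), (0,0,1), (0,0,2), (0,0,3), (0,0,4), (0,0,5), (0,0,6), (0,0,7), (0,1,0), (0,1,1), (0,1,2), (0,1,3) ...
Target (A=4, B=3, C=6) not in reachable set → no.

Answer: no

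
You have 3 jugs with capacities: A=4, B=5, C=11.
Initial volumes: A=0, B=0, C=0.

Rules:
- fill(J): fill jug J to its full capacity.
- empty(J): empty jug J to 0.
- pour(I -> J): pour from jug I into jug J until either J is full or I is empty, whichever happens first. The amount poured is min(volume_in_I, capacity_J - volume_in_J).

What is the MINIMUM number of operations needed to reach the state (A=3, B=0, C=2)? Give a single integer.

Answer: 8

Derivation:
BFS from (A=0, B=0, C=0). One shortest path:
  1. fill(A) -> (A=4 B=0 C=0)
  2. fill(C) -> (A=4 B=0 C=11)
  3. pour(A -> B) -> (A=0 B=4 C=11)
  4. pour(C -> A) -> (A=4 B=4 C=7)
  5. pour(A -> B) -> (A=3 B=5 C=7)
  6. empty(B) -> (A=3 B=0 C=7)
  7. pour(C -> B) -> (A=3 B=5 C=2)
  8. empty(B) -> (A=3 B=0 C=2)
Reached target in 8 moves.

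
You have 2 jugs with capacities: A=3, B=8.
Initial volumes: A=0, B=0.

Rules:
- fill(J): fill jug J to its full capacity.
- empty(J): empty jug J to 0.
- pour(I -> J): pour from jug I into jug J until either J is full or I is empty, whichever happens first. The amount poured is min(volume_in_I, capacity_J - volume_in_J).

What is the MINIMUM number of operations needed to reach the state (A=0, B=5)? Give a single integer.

BFS from (A=0, B=0). One shortest path:
  1. fill(B) -> (A=0 B=8)
  2. pour(B -> A) -> (A=3 B=5)
  3. empty(A) -> (A=0 B=5)
Reached target in 3 moves.

Answer: 3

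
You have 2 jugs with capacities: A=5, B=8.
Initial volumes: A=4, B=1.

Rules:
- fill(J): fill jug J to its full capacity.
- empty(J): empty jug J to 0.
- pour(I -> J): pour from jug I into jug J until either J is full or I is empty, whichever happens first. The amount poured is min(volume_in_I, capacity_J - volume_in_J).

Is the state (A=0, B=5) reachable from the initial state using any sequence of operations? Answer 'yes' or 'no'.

BFS from (A=4, B=1):
  1. pour(A -> B) -> (A=0 B=5)
Target reached → yes.

Answer: yes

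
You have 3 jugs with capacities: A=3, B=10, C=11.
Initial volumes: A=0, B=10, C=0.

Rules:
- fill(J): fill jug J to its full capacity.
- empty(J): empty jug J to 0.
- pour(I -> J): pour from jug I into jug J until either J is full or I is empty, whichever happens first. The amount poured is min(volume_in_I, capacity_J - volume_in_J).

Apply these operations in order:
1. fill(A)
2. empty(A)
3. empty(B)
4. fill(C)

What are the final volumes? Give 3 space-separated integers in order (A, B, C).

Step 1: fill(A) -> (A=3 B=10 C=0)
Step 2: empty(A) -> (A=0 B=10 C=0)
Step 3: empty(B) -> (A=0 B=0 C=0)
Step 4: fill(C) -> (A=0 B=0 C=11)

Answer: 0 0 11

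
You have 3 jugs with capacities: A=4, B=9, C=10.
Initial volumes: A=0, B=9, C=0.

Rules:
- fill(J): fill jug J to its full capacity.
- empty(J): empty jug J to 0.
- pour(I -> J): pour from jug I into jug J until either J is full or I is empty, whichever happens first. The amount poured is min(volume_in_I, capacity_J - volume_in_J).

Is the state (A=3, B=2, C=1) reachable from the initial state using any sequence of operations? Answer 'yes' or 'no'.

Answer: no

Derivation:
BFS explored all 334 reachable states.
Reachable set includes: (0,0,0), (0,0,1), (0,0,2), (0,0,3), (0,0,4), (0,0,5), (0,0,6), (0,0,7), (0,0,8), (0,0,9), (0,0,10), (0,1,0) ...
Target (A=3, B=2, C=1) not in reachable set → no.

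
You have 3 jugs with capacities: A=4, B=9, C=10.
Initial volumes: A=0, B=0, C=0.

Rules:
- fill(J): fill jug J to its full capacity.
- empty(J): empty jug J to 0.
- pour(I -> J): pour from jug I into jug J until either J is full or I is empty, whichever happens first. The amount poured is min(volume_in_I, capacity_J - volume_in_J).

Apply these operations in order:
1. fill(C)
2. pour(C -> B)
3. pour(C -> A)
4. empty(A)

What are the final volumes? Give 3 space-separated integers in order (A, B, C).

Answer: 0 9 0

Derivation:
Step 1: fill(C) -> (A=0 B=0 C=10)
Step 2: pour(C -> B) -> (A=0 B=9 C=1)
Step 3: pour(C -> A) -> (A=1 B=9 C=0)
Step 4: empty(A) -> (A=0 B=9 C=0)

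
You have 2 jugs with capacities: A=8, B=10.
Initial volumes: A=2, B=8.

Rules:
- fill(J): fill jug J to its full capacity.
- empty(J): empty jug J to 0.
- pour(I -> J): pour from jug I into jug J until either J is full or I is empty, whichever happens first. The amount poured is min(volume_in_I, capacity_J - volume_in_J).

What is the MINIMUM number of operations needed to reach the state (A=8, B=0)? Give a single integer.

Answer: 2

Derivation:
BFS from (A=2, B=8). One shortest path:
  1. fill(A) -> (A=8 B=8)
  2. empty(B) -> (A=8 B=0)
Reached target in 2 moves.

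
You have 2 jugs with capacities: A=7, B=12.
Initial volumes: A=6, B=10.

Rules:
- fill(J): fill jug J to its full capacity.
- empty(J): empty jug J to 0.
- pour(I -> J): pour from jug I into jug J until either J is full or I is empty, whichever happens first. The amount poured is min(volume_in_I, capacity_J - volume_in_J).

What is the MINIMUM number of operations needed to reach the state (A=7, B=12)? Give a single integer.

Answer: 2

Derivation:
BFS from (A=6, B=10). One shortest path:
  1. fill(A) -> (A=7 B=10)
  2. fill(B) -> (A=7 B=12)
Reached target in 2 moves.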